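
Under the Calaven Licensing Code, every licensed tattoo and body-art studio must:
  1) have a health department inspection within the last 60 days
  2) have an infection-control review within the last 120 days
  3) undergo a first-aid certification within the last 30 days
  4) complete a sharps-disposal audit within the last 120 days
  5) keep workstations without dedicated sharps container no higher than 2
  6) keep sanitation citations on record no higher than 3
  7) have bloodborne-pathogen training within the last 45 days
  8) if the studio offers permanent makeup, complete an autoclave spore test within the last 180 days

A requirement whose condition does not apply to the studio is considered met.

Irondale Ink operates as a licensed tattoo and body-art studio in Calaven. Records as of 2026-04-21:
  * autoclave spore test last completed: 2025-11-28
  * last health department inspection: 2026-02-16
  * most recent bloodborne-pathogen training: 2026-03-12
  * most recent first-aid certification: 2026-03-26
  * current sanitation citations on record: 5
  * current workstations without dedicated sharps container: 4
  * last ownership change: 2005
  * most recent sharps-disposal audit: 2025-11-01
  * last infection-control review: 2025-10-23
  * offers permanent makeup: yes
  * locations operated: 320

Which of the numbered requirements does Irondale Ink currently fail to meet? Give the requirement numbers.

1, 2, 4, 5, 6

1. health department inspection 64 days ago vs limit 60 → not met
2. infection-control review 180 days ago vs limit 120 → not met
3. first-aid certification 26 days ago vs limit 30 → met
4. sharps-disposal audit 171 days ago vs limit 120 → not met
5. workstations without dedicated sharps container 4 > 2 → not met
6. sanitation citations on record 5 > 3 → not met
7. bloodborne-pathogen training 40 days ago vs limit 45 → met
8. condition 'offers permanent makeup' holds; autoclave spore test 144 days ago vs limit 180 → met
Not met: 1, 2, 4, 5, 6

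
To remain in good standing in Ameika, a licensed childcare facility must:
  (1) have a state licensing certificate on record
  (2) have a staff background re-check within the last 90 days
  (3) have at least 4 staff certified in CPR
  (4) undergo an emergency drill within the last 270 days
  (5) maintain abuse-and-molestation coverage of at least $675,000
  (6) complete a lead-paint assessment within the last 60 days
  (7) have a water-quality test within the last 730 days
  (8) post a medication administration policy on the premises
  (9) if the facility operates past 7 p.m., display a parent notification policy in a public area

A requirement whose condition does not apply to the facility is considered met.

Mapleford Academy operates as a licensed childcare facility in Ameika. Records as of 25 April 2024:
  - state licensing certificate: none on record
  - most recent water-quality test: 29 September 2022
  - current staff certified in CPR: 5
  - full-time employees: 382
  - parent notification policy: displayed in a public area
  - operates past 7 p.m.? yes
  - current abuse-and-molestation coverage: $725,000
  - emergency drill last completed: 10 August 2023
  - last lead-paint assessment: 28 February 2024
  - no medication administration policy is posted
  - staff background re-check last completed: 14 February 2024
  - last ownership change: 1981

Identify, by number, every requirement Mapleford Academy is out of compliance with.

1. state licensing certificate absent → not met
2. staff background re-check 71 days ago vs limit 90 → met
3. staff certified in CPR 5 ≥ 4 → met
4. emergency drill 259 days ago vs limit 270 → met
5. abuse-and-molestation coverage $725,000 ≥ $675,000 → met
6. lead-paint assessment 57 days ago vs limit 60 → met
7. water-quality test 574 days ago vs limit 730 → met
8. medication administration policy absent → not met
9. condition 'operates past 7 p.m.' holds; parent notification policy present → met
Not met: 1, 8

1, 8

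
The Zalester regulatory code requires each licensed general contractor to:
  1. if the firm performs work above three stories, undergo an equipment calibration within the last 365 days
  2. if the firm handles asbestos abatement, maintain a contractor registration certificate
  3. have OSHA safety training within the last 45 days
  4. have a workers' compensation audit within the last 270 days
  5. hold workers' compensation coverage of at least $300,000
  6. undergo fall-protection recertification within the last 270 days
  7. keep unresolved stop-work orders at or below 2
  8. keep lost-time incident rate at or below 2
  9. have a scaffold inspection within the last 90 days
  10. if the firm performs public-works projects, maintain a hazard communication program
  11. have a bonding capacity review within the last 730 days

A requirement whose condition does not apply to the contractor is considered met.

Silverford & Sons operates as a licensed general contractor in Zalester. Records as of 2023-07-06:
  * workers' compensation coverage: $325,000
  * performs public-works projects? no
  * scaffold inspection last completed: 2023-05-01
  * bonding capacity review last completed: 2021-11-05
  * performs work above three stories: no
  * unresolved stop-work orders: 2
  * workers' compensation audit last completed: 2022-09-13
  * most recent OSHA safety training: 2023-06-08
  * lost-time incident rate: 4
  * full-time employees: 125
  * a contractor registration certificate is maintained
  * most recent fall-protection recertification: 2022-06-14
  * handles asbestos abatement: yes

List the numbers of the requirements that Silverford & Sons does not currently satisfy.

4, 6, 8

1. condition 'performs work above three stories' does not hold → requirement n/a → met
2. condition 'handles asbestos abatement' holds; contractor registration certificate present → met
3. OSHA safety training 28 days ago vs limit 45 → met
4. workers' compensation audit 296 days ago vs limit 270 → not met
5. workers' compensation coverage $325,000 ≥ $300,000 → met
6. fall-protection recertification 387 days ago vs limit 270 → not met
7. unresolved stop-work orders 2 ≤ 2 → met
8. lost-time incident rate 4 > 2 → not met
9. scaffold inspection 66 days ago vs limit 90 → met
10. condition 'performs public-works projects' does not hold → requirement n/a → met
11. bonding capacity review 608 days ago vs limit 730 → met
Not met: 4, 6, 8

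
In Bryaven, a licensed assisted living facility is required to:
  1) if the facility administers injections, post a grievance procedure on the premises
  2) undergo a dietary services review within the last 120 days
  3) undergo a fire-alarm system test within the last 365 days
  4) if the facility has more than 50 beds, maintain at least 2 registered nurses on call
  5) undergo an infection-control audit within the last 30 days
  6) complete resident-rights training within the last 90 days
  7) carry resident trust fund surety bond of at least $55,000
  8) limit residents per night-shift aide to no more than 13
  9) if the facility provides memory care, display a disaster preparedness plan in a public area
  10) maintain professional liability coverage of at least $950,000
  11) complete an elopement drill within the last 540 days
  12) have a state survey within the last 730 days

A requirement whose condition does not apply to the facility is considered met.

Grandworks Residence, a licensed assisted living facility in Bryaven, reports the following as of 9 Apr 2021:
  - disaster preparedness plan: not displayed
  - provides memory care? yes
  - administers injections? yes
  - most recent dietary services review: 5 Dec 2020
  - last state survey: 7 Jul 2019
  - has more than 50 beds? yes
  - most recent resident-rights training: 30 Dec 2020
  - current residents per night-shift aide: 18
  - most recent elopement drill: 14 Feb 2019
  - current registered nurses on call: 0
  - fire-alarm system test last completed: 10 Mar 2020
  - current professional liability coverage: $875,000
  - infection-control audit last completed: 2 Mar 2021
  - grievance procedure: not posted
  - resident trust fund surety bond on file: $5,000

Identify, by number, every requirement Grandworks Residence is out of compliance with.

1. condition 'administers injections' holds; grievance procedure absent → not met
2. dietary services review 125 days ago vs limit 120 → not met
3. fire-alarm system test 395 days ago vs limit 365 → not met
4. condition 'has more than 50 beds' holds; registered nurses on call 0 < 2 → not met
5. infection-control audit 38 days ago vs limit 30 → not met
6. resident-rights training 100 days ago vs limit 90 → not met
7. resident trust fund surety bond $5,000 < $55,000 → not met
8. residents per night-shift aide 18 > 13 → not met
9. condition 'provides memory care' holds; disaster preparedness plan absent → not met
10. professional liability coverage $875,000 < $950,000 → not met
11. elopement drill 785 days ago vs limit 540 → not met
12. state survey 642 days ago vs limit 730 → met
Not met: 1, 2, 3, 4, 5, 6, 7, 8, 9, 10, 11

1, 2, 3, 4, 5, 6, 7, 8, 9, 10, 11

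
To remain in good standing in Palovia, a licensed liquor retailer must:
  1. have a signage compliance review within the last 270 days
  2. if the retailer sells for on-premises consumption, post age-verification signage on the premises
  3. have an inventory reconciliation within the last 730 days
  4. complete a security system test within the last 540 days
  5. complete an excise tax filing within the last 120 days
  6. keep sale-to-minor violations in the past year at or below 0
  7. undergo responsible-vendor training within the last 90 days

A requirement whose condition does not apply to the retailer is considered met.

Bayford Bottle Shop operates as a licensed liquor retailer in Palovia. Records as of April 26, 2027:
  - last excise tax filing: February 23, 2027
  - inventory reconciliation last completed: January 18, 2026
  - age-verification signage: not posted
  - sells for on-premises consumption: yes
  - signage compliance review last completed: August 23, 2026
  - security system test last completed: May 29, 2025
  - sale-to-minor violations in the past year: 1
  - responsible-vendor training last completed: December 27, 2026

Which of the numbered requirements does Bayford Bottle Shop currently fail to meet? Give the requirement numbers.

1. signage compliance review 246 days ago vs limit 270 → met
2. condition 'sells for on-premises consumption' holds; age-verification signage absent → not met
3. inventory reconciliation 463 days ago vs limit 730 → met
4. security system test 697 days ago vs limit 540 → not met
5. excise tax filing 62 days ago vs limit 120 → met
6. sale-to-minor violations in the past year 1 > 0 → not met
7. responsible-vendor training 120 days ago vs limit 90 → not met
Not met: 2, 4, 6, 7

2, 4, 6, 7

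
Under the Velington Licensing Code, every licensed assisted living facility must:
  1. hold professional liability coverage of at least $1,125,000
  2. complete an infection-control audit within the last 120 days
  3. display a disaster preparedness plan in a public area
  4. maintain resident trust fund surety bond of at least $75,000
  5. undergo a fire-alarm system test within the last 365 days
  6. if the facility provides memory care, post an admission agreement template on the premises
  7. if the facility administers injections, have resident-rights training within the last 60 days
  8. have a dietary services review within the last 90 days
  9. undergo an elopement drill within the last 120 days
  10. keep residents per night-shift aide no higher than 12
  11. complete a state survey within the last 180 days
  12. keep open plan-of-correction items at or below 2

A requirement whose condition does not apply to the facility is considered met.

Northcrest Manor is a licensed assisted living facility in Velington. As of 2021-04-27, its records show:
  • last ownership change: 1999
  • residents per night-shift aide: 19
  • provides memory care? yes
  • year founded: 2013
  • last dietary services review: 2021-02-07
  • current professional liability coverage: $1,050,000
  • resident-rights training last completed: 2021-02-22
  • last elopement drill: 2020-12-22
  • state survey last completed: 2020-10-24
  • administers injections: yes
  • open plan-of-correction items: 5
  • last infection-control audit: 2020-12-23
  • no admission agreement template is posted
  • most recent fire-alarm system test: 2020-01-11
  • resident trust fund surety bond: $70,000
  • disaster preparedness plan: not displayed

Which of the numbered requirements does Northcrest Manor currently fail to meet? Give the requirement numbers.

1, 2, 3, 4, 5, 6, 7, 9, 10, 11, 12

1. professional liability coverage $1,050,000 < $1,125,000 → not met
2. infection-control audit 125 days ago vs limit 120 → not met
3. disaster preparedness plan absent → not met
4. resident trust fund surety bond $70,000 < $75,000 → not met
5. fire-alarm system test 472 days ago vs limit 365 → not met
6. condition 'provides memory care' holds; admission agreement template absent → not met
7. condition 'administers injections' holds; resident-rights training 64 days ago vs limit 60 → not met
8. dietary services review 79 days ago vs limit 90 → met
9. elopement drill 126 days ago vs limit 120 → not met
10. residents per night-shift aide 19 > 12 → not met
11. state survey 185 days ago vs limit 180 → not met
12. open plan-of-correction items 5 > 2 → not met
Not met: 1, 2, 3, 4, 5, 6, 7, 9, 10, 11, 12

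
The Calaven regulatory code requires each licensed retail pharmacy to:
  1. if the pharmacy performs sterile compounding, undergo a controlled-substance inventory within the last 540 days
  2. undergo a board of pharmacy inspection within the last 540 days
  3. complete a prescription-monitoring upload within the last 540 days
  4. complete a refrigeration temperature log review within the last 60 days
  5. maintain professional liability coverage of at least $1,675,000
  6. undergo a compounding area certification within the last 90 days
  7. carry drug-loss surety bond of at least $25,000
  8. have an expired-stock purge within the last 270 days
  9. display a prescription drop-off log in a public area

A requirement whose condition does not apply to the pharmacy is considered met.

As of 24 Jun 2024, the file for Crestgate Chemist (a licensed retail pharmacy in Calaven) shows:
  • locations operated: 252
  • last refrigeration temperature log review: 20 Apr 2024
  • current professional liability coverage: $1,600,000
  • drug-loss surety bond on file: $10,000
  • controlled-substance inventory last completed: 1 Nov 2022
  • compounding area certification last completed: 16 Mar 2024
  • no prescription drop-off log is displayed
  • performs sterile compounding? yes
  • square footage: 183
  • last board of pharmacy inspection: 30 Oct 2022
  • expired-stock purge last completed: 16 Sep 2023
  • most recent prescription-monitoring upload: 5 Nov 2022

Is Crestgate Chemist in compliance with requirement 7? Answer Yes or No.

7. drug-loss surety bond $10,000 < $25,000 → not met

No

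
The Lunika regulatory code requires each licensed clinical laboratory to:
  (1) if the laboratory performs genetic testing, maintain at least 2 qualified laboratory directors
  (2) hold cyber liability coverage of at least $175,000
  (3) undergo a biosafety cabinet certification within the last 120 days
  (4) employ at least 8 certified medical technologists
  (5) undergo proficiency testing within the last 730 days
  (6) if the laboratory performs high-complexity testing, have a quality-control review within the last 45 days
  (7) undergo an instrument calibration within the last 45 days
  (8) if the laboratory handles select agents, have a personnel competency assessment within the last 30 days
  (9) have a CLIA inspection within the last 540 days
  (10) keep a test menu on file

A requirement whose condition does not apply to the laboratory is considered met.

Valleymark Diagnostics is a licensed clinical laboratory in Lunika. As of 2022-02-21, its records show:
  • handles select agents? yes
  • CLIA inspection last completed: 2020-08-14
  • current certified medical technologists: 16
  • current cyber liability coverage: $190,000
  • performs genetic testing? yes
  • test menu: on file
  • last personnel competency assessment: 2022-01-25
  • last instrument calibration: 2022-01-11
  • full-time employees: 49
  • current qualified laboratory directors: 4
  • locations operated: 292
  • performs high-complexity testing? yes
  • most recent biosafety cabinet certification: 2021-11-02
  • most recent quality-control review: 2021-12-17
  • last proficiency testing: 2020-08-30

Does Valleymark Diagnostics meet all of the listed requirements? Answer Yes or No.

No

1. condition 'performs genetic testing' holds; qualified laboratory directors 4 ≥ 2 → met
2. cyber liability coverage $190,000 ≥ $175,000 → met
3. biosafety cabinet certification 111 days ago vs limit 120 → met
4. certified medical technologists 16 ≥ 8 → met
5. proficiency testing 540 days ago vs limit 730 → met
6. condition 'performs high-complexity testing' holds; quality-control review 66 days ago vs limit 45 → not met
7. instrument calibration 41 days ago vs limit 45 → met
8. condition 'handles select agents' holds; personnel competency assessment 27 days ago vs limit 30 → met
9. CLIA inspection 556 days ago vs limit 540 → not met
10. test menu present → met
Not met: 6, 9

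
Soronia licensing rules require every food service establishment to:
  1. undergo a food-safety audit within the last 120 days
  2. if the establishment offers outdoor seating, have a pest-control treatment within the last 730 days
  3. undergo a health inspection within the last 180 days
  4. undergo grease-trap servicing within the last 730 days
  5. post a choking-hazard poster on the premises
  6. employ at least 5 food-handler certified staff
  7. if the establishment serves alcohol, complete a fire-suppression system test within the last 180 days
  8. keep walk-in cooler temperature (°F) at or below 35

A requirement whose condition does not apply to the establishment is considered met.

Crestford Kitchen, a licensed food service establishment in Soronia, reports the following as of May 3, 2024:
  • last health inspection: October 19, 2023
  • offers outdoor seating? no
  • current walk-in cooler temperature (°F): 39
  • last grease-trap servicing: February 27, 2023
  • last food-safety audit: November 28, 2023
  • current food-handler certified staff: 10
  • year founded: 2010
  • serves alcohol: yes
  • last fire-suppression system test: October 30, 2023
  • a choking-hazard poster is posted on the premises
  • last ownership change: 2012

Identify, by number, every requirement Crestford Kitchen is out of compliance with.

1, 3, 7, 8

1. food-safety audit 157 days ago vs limit 120 → not met
2. condition 'offers outdoor seating' does not hold → requirement n/a → met
3. health inspection 197 days ago vs limit 180 → not met
4. grease-trap servicing 431 days ago vs limit 730 → met
5. choking-hazard poster present → met
6. food-handler certified staff 10 ≥ 5 → met
7. condition 'serves alcohol' holds; fire-suppression system test 186 days ago vs limit 180 → not met
8. walk-in cooler temperature (°F) 39 > 35 → not met
Not met: 1, 3, 7, 8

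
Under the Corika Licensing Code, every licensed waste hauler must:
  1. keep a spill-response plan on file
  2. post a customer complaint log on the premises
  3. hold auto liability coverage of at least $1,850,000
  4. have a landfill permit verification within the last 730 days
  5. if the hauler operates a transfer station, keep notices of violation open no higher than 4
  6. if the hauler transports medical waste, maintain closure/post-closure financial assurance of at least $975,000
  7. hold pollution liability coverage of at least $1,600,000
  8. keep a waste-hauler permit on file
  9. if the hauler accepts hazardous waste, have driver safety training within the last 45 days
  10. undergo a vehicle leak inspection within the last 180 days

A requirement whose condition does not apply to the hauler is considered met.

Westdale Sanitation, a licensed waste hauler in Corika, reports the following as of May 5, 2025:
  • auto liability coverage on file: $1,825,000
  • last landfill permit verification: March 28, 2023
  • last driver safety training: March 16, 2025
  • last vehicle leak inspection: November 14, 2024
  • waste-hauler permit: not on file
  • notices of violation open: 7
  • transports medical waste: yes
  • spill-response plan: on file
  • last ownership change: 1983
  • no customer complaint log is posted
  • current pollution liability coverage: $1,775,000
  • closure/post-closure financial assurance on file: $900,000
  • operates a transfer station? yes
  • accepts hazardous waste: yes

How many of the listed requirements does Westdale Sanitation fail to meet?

1. spill-response plan present → met
2. customer complaint log absent → not met
3. auto liability coverage $1,825,000 < $1,850,000 → not met
4. landfill permit verification 769 days ago vs limit 730 → not met
5. condition 'operates a transfer station' holds; notices of violation open 7 > 4 → not met
6. condition 'transports medical waste' holds; closure/post-closure financial assurance $900,000 < $975,000 → not met
7. pollution liability coverage $1,775,000 ≥ $1,600,000 → met
8. waste-hauler permit absent → not met
9. condition 'accepts hazardous waste' holds; driver safety training 50 days ago vs limit 45 → not met
10. vehicle leak inspection 172 days ago vs limit 180 → met
Not met: 7 of 10

7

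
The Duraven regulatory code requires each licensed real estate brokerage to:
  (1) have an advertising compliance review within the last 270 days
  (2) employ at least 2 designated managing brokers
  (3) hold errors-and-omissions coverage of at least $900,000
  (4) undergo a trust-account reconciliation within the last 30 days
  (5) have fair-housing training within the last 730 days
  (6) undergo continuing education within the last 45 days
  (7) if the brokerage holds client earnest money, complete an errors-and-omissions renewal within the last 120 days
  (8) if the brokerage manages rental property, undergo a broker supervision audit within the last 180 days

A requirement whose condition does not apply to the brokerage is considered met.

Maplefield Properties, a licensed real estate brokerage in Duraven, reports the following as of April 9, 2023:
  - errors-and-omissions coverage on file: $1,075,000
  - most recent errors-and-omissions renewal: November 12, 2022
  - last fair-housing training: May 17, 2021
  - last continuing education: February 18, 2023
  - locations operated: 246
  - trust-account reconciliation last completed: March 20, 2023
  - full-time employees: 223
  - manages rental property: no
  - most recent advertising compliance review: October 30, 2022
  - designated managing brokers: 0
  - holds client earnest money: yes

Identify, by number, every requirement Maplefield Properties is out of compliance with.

1. advertising compliance review 161 days ago vs limit 270 → met
2. designated managing brokers 0 < 2 → not met
3. errors-and-omissions coverage $1,075,000 ≥ $900,000 → met
4. trust-account reconciliation 20 days ago vs limit 30 → met
5. fair-housing training 692 days ago vs limit 730 → met
6. continuing education 50 days ago vs limit 45 → not met
7. condition 'holds client earnest money' holds; errors-and-omissions renewal 148 days ago vs limit 120 → not met
8. condition 'manages rental property' does not hold → requirement n/a → met
Not met: 2, 6, 7

2, 6, 7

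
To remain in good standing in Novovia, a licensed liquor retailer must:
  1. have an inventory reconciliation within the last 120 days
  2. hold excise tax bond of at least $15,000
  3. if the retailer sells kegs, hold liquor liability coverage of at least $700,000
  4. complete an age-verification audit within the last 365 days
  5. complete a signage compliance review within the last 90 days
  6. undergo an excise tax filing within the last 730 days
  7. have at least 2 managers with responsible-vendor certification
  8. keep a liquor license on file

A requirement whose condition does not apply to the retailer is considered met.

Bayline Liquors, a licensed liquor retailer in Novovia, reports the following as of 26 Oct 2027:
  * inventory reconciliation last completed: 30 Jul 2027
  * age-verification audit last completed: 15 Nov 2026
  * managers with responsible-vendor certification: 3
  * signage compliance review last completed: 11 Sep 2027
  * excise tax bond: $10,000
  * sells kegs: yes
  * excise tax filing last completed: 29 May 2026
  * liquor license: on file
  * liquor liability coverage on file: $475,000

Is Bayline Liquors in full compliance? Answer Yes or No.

No

1. inventory reconciliation 88 days ago vs limit 120 → met
2. excise tax bond $10,000 < $15,000 → not met
3. condition 'sells kegs' holds; liquor liability coverage $475,000 < $700,000 → not met
4. age-verification audit 345 days ago vs limit 365 → met
5. signage compliance review 45 days ago vs limit 90 → met
6. excise tax filing 515 days ago vs limit 730 → met
7. managers with responsible-vendor certification 3 ≥ 2 → met
8. liquor license present → met
Not met: 2, 3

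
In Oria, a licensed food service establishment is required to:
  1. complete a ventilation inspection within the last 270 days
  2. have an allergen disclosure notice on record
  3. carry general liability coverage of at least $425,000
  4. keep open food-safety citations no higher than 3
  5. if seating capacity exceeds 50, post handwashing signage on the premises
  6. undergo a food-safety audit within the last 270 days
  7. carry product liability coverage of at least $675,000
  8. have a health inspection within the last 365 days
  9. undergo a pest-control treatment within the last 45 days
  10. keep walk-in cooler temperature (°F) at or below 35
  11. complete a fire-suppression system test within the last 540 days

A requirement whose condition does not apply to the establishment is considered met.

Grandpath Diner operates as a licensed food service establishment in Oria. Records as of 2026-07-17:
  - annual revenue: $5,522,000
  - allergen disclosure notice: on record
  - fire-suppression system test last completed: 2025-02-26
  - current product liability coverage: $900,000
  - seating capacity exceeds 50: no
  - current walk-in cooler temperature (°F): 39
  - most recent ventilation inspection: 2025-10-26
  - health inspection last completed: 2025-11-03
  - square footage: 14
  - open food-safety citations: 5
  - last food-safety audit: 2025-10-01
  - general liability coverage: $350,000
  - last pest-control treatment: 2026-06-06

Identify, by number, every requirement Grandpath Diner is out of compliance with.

3, 4, 6, 10

1. ventilation inspection 264 days ago vs limit 270 → met
2. allergen disclosure notice present → met
3. general liability coverage $350,000 < $425,000 → not met
4. open food-safety citations 5 > 3 → not met
5. condition 'seating capacity exceeds 50' does not hold → requirement n/a → met
6. food-safety audit 289 days ago vs limit 270 → not met
7. product liability coverage $900,000 ≥ $675,000 → met
8. health inspection 256 days ago vs limit 365 → met
9. pest-control treatment 41 days ago vs limit 45 → met
10. walk-in cooler temperature (°F) 39 > 35 → not met
11. fire-suppression system test 506 days ago vs limit 540 → met
Not met: 3, 4, 6, 10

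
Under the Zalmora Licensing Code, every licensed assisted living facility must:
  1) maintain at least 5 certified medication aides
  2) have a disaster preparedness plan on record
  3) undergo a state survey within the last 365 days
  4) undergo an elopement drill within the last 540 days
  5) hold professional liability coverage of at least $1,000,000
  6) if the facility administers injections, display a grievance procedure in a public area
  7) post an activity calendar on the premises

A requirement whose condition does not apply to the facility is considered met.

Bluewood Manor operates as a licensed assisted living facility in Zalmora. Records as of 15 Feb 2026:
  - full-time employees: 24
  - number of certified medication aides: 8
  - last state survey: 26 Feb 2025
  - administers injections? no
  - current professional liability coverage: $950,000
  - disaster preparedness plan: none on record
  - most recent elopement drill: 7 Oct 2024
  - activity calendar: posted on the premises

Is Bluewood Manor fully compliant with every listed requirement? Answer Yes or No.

1. certified medication aides 8 ≥ 5 → met
2. disaster preparedness plan absent → not met
3. state survey 354 days ago vs limit 365 → met
4. elopement drill 496 days ago vs limit 540 → met
5. professional liability coverage $950,000 < $1,000,000 → not met
6. condition 'administers injections' does not hold → requirement n/a → met
7. activity calendar present → met
Not met: 2, 5

No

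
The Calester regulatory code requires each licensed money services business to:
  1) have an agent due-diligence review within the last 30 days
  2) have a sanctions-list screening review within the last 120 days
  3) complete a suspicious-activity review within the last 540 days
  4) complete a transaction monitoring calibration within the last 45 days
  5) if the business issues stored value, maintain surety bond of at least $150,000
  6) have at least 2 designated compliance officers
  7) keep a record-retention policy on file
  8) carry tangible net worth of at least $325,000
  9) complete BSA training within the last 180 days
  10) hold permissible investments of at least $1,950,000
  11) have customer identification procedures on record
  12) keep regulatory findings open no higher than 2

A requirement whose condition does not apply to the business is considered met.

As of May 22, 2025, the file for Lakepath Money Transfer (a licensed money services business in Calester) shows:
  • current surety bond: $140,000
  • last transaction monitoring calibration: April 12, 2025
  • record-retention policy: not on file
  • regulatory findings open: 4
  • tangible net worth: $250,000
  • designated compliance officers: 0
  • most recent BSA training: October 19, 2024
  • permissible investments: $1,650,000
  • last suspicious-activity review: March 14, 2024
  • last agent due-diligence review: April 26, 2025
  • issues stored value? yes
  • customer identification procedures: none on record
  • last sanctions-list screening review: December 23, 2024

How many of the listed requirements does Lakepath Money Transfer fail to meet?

9

1. agent due-diligence review 26 days ago vs limit 30 → met
2. sanctions-list screening review 150 days ago vs limit 120 → not met
3. suspicious-activity review 434 days ago vs limit 540 → met
4. transaction monitoring calibration 40 days ago vs limit 45 → met
5. condition 'issues stored value' holds; surety bond $140,000 < $150,000 → not met
6. designated compliance officers 0 < 2 → not met
7. record-retention policy absent → not met
8. tangible net worth $250,000 < $325,000 → not met
9. BSA training 215 days ago vs limit 180 → not met
10. permissible investments $1,650,000 < $1,950,000 → not met
11. customer identification procedures absent → not met
12. regulatory findings open 4 > 2 → not met
Not met: 9 of 12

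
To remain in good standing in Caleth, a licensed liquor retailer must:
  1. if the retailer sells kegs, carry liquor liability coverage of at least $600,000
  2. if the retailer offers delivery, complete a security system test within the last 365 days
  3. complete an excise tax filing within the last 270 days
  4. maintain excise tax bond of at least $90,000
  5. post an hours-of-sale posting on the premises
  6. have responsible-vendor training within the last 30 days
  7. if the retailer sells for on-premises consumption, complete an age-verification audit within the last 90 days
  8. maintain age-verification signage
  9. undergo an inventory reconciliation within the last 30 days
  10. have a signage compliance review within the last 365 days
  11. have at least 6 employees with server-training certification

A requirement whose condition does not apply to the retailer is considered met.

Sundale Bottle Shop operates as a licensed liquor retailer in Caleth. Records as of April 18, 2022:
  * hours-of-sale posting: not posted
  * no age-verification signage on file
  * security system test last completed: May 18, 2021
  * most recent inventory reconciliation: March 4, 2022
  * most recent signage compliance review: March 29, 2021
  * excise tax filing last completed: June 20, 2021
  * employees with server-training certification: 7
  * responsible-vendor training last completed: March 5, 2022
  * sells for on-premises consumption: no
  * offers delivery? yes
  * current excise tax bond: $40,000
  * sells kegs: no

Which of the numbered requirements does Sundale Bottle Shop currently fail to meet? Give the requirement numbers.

3, 4, 5, 6, 8, 9, 10

1. condition 'sells kegs' does not hold → requirement n/a → met
2. condition 'offers delivery' holds; security system test 335 days ago vs limit 365 → met
3. excise tax filing 302 days ago vs limit 270 → not met
4. excise tax bond $40,000 < $90,000 → not met
5. hours-of-sale posting absent → not met
6. responsible-vendor training 44 days ago vs limit 30 → not met
7. condition 'sells for on-premises consumption' does not hold → requirement n/a → met
8. age-verification signage absent → not met
9. inventory reconciliation 45 days ago vs limit 30 → not met
10. signage compliance review 385 days ago vs limit 365 → not met
11. employees with server-training certification 7 ≥ 6 → met
Not met: 3, 4, 5, 6, 8, 9, 10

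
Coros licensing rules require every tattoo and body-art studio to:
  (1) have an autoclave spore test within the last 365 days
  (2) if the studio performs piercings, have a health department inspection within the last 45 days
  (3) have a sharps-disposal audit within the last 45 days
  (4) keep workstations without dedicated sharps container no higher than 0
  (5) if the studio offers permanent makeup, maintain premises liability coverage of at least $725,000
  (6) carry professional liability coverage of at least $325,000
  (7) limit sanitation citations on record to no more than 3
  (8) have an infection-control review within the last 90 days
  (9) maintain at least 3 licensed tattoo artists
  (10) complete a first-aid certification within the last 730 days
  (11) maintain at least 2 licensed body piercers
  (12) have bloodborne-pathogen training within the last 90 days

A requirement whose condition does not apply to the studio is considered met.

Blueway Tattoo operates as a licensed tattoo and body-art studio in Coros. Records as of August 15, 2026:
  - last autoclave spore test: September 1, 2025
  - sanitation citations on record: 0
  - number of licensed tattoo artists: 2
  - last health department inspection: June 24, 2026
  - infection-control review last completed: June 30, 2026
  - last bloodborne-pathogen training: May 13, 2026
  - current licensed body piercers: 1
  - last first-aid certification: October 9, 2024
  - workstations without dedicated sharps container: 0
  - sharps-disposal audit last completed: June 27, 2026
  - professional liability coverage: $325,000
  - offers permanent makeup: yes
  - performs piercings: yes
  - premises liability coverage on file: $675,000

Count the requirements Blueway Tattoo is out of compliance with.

1. autoclave spore test 348 days ago vs limit 365 → met
2. condition 'performs piercings' holds; health department inspection 52 days ago vs limit 45 → not met
3. sharps-disposal audit 49 days ago vs limit 45 → not met
4. workstations without dedicated sharps container 0 ≤ 0 → met
5. condition 'offers permanent makeup' holds; premises liability coverage $675,000 < $725,000 → not met
6. professional liability coverage $325,000 ≥ $325,000 → met
7. sanitation citations on record 0 ≤ 3 → met
8. infection-control review 46 days ago vs limit 90 → met
9. licensed tattoo artists 2 < 3 → not met
10. first-aid certification 675 days ago vs limit 730 → met
11. licensed body piercers 1 < 2 → not met
12. bloodborne-pathogen training 94 days ago vs limit 90 → not met
Not met: 6 of 12

6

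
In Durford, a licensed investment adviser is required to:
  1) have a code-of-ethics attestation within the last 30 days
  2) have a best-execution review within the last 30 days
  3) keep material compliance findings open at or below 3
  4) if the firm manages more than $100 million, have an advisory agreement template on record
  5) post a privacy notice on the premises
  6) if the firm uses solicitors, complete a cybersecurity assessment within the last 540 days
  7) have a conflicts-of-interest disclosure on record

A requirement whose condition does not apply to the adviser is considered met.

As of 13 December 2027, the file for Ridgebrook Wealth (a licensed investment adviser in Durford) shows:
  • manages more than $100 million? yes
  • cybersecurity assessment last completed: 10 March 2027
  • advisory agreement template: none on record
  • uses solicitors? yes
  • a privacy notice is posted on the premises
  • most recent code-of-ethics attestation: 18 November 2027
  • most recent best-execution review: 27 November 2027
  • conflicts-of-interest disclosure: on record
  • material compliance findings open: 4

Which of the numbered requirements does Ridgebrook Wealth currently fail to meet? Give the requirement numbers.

3, 4

1. code-of-ethics attestation 25 days ago vs limit 30 → met
2. best-execution review 16 days ago vs limit 30 → met
3. material compliance findings open 4 > 3 → not met
4. condition 'manages more than $100 million' holds; advisory agreement template absent → not met
5. privacy notice present → met
6. condition 'uses solicitors' holds; cybersecurity assessment 278 days ago vs limit 540 → met
7. conflicts-of-interest disclosure present → met
Not met: 3, 4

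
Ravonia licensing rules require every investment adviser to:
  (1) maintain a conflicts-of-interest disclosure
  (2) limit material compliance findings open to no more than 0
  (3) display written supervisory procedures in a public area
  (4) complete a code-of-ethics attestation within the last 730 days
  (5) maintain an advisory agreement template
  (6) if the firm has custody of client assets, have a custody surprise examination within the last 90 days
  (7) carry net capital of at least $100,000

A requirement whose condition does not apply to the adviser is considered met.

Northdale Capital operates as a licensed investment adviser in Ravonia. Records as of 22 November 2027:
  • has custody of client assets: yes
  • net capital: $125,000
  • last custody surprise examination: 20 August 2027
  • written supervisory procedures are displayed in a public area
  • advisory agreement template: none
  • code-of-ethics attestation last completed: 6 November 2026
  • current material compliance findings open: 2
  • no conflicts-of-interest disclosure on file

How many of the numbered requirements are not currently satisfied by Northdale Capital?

4

1. conflicts-of-interest disclosure absent → not met
2. material compliance findings open 2 > 0 → not met
3. written supervisory procedures present → met
4. code-of-ethics attestation 381 days ago vs limit 730 → met
5. advisory agreement template absent → not met
6. condition 'has custody of client assets' holds; custody surprise examination 94 days ago vs limit 90 → not met
7. net capital $125,000 ≥ $100,000 → met
Not met: 4 of 7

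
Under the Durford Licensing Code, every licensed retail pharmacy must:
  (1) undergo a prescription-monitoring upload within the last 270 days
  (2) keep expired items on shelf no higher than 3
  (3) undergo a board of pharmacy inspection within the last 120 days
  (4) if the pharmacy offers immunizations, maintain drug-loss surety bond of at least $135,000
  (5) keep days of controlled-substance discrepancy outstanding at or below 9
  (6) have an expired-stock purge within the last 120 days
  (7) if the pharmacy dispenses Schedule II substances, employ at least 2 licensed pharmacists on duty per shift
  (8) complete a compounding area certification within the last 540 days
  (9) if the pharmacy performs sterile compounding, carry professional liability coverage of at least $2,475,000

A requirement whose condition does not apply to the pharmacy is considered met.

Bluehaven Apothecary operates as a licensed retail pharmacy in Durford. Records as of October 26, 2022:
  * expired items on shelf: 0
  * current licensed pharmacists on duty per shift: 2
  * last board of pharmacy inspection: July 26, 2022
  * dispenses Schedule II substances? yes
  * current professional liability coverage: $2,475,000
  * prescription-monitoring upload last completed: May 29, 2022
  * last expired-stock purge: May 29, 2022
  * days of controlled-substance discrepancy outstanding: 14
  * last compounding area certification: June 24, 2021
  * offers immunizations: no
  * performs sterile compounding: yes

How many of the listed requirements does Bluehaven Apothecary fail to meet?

2

1. prescription-monitoring upload 150 days ago vs limit 270 → met
2. expired items on shelf 0 ≤ 3 → met
3. board of pharmacy inspection 92 days ago vs limit 120 → met
4. condition 'offers immunizations' does not hold → requirement n/a → met
5. days of controlled-substance discrepancy outstanding 14 > 9 → not met
6. expired-stock purge 150 days ago vs limit 120 → not met
7. condition 'dispenses Schedule II substances' holds; licensed pharmacists on duty per shift 2 ≥ 2 → met
8. compounding area certification 489 days ago vs limit 540 → met
9. condition 'performs sterile compounding' holds; professional liability coverage $2,475,000 ≥ $2,475,000 → met
Not met: 2 of 9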